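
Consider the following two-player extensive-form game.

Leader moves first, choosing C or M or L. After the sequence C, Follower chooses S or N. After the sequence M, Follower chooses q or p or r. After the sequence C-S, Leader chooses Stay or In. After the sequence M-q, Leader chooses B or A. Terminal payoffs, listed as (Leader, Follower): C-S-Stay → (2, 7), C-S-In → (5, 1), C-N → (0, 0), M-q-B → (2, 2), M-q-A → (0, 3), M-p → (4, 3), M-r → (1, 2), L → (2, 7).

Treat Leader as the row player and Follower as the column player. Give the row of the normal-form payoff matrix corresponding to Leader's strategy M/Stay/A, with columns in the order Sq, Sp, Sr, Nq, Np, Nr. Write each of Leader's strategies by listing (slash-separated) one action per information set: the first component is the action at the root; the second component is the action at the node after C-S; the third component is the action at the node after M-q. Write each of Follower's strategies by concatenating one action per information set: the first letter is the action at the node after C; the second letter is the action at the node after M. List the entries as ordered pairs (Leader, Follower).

(0,3) (4,3) (1,2) (0,3) (4,3) (1,2)

vs Sq: Leader plays M → Follower plays q at [M] → Leader plays A at [M-q] → (0, 3)
vs Sp: Leader plays M → Follower plays p at [M] → (4, 3)
vs Sr: Leader plays M → Follower plays r at [M] → (1, 2)
vs Nq: Leader plays M → Follower plays q at [M] → Leader plays A at [M-q] → (0, 3)
vs Np: Leader plays M → Follower plays p at [M] → (4, 3)
vs Nr: Leader plays M → Follower plays r at [M] → (1, 2)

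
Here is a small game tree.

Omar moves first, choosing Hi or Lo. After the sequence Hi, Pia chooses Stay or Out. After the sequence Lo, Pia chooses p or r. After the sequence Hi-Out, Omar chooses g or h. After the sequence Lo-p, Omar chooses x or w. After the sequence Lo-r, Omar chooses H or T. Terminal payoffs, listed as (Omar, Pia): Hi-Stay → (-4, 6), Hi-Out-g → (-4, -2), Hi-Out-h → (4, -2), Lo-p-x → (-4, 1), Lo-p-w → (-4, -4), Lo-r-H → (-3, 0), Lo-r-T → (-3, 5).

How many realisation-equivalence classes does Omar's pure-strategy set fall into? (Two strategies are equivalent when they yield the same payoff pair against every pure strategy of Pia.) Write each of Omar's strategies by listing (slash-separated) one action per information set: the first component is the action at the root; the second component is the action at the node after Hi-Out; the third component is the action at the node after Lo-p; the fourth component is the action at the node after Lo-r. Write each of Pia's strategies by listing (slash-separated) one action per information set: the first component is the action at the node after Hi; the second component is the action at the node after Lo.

6

Omar has 16 pure strategies: Hi/g/x/H, Hi/g/x/T, Hi/g/w/H, Hi/g/w/T, Hi/h/x/H, Hi/h/x/T, Hi/h/w/H, Hi/h/w/T, Lo/g/x/H, Lo/g/x/T, Lo/g/w/H, Lo/g/w/T, Lo/h/x/H, Lo/h/x/T, Lo/h/w/H, Lo/h/w/T. Columns: Stay/p, Stay/r, Out/p, Out/r.
{Hi/g/x/H, Hi/g/x/T, Hi/g/w/H, Hi/g/w/T} → row (-4,6) (-4,6) (-4,-2) (-4,-2)
{Hi/h/x/H, Hi/h/x/T, Hi/h/w/H, Hi/h/w/T} → row (-4,6) (-4,6) (4,-2) (4,-2)
{Lo/g/x/H, Lo/h/x/H} → row (-4,1) (-3,0) (-4,1) (-3,0)
{Lo/g/x/T, Lo/h/x/T} → row (-4,1) (-3,5) (-4,1) (-3,5)
{Lo/g/w/H, Lo/h/w/H} → row (-4,-4) (-3,0) (-4,-4) (-3,0)
{Lo/g/w/T, Lo/h/w/T} → row (-4,-4) (-3,5) (-4,-4) (-3,5)
That's 6 distinct rows out of 16 strategies.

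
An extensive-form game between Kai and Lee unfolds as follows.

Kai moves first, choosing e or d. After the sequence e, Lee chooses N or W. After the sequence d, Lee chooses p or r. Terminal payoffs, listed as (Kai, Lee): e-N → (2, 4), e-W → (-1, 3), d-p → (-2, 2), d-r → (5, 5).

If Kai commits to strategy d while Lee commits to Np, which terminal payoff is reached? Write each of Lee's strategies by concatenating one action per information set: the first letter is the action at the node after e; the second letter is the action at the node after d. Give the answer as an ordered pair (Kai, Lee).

(-2, 2)

Trace the play path from the root:
  Kai plays d
  Lee plays p at [d]
→ terminal payoff (-2, 2).
(Lee's choice at the node after e is never reached on this path, so it doesn't affect the outcome.)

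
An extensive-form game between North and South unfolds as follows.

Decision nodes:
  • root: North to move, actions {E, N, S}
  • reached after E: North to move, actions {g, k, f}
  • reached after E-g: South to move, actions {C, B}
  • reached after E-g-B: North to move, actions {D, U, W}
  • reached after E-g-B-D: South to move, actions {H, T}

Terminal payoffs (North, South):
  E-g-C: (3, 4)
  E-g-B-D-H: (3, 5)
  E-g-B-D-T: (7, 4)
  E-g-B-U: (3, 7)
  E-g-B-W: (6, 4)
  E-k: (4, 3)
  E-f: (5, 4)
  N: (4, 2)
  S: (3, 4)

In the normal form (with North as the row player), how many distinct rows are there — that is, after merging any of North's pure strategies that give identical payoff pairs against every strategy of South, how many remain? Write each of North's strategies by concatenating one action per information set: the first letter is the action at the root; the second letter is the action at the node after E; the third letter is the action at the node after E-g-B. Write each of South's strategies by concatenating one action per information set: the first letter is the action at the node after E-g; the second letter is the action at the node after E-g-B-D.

7

North has 27 pure strategies: EgD, EgU, EgW, EkD, EkU, EkW, EfD, EfU, EfW, NgD, NgU, NgW, NkD, NkU, NkW, NfD, NfU, NfW, SgD, SgU, SgW, SkD, SkU, SkW, SfD, SfU, SfW. Columns: CH, CT, BH, BT.
{EgD} → row (3,4) (3,4) (3,5) (7,4)
{EgU} → row (3,4) (3,4) (3,7) (3,7)
{EgW} → row (3,4) (3,4) (6,4) (6,4)
{EkD, EkU, EkW} → row (4,3) (4,3) (4,3) (4,3)
{EfD, EfU, EfW} → row (5,4) (5,4) (5,4) (5,4)
{NgD, NgU, NgW, NkD, NkU, NkW, NfD, NfU, NfW} → row (4,2) (4,2) (4,2) (4,2)
{SgD, SgU, SgW, SkD, SkU, SkW, SfD, SfU, SfW} → row (3,4) (3,4) (3,4) (3,4)
That's 7 distinct rows out of 27 strategies.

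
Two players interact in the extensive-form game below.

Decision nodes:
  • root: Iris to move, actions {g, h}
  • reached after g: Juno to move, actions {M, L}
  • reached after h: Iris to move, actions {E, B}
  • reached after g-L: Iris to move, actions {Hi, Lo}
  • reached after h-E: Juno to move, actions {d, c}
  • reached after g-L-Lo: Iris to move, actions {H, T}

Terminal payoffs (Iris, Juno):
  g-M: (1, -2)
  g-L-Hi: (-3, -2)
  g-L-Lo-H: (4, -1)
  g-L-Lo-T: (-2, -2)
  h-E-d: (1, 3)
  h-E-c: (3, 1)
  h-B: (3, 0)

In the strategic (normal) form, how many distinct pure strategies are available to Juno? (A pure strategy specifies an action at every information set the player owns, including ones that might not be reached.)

4

Juno owns the node after g with actions {M, L} — two choices.
Juno owns the node after h-E with actions {d, c} — two choices.
A pure strategy fixes one action at each information set independently, so the count is the product 2 × 2 = 4.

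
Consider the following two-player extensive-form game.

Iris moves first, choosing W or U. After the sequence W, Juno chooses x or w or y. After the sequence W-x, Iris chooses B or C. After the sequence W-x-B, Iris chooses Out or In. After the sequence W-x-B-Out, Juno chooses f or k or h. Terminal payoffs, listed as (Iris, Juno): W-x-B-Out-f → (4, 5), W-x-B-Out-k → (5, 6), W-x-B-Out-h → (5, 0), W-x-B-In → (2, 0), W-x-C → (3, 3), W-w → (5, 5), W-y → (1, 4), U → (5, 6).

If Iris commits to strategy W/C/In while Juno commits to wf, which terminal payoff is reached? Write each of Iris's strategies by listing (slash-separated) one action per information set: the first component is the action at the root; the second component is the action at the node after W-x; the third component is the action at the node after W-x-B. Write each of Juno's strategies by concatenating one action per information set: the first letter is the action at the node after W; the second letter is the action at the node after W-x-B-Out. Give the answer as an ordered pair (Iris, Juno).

(5, 5)

Trace the play path from the root:
  Iris plays W
  Juno plays w at [W]
→ terminal payoff (5, 5).
(Iris's choice at the node after W-x is never reached on this path, so it doesn't affect the outcome.)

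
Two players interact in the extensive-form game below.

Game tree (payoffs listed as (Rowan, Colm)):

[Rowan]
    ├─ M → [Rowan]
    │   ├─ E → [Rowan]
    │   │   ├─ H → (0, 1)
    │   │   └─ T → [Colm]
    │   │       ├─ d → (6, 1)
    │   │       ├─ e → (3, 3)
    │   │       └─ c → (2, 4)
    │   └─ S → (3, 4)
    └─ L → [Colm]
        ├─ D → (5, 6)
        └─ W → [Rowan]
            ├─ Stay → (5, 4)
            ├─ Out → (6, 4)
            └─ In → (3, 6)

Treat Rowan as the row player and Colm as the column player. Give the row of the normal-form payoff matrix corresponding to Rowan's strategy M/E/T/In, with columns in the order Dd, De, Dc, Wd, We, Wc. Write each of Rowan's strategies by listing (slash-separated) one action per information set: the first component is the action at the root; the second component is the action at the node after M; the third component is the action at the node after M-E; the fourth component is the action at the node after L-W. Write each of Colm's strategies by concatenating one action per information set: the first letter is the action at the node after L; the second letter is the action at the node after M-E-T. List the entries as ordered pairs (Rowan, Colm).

(6,1) (3,3) (2,4) (6,1) (3,3) (2,4)

vs Dd: Rowan plays M → Rowan plays E at [M] → Rowan plays T at [M-E] → Colm plays d at [M-E-T] → (6, 1)
vs De: Rowan plays M → Rowan plays E at [M] → Rowan plays T at [M-E] → Colm plays e at [M-E-T] → (3, 3)
vs Dc: Rowan plays M → Rowan plays E at [M] → Rowan plays T at [M-E] → Colm plays c at [M-E-T] → (2, 4)
vs Wd: Rowan plays M → Rowan plays E at [M] → Rowan plays T at [M-E] → Colm plays d at [M-E-T] → (6, 1)
vs We: Rowan plays M → Rowan plays E at [M] → Rowan plays T at [M-E] → Colm plays e at [M-E-T] → (3, 3)
vs Wc: Rowan plays M → Rowan plays E at [M] → Rowan plays T at [M-E] → Colm plays c at [M-E-T] → (2, 4)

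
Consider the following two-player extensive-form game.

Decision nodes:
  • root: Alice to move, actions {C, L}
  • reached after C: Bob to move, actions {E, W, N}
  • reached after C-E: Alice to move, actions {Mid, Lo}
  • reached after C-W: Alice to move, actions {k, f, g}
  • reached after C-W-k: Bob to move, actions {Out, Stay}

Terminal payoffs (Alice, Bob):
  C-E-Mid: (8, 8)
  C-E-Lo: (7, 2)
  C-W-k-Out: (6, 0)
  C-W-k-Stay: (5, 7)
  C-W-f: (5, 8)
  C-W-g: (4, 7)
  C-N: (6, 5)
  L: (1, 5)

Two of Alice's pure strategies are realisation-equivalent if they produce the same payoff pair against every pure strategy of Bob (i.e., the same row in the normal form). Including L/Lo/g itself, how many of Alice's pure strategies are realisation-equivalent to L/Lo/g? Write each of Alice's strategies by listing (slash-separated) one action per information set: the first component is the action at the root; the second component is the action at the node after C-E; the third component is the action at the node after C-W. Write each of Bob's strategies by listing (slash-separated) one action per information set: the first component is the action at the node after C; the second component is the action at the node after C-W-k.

6

Row for L/Lo/g (columns E/Out, E/Stay, W/Out, W/Stay, N/Out, N/Stay): (1,5) (1,5) (1,5) (1,5) (1,5) (1,5).
Under L/Lo/g, Alice's choice at the node after C-E and at the node after C-W can never be reached regardless of what Bob does, so varying those choices leaves every outcome unchanged.
Holding the reachable choices fixed and varying the unreachable ones freely already gives 2 × 3 = 6 equivalent strategies.
No other strategy reproduces this row, so those 6 are the full class: L/Mid/k, L/Mid/f, L/Mid/g, L/Lo/k, L/Lo/f, L/Lo/g.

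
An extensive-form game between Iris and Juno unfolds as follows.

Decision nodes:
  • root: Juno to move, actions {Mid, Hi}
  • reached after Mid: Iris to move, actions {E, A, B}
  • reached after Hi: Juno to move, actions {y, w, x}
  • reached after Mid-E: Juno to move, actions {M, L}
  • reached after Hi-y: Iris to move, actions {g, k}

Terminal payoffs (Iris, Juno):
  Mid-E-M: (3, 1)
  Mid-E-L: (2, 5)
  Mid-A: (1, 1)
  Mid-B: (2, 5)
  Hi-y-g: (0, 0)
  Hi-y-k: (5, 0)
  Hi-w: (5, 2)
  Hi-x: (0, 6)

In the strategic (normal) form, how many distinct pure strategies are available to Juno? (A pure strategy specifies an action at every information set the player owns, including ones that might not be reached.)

Juno owns the root with actions {Mid, Hi} — two choices.
Juno owns the node after Hi with actions {y, w, x} — three choices.
Juno owns the node after Mid-E with actions {M, L} — two choices.
A pure strategy fixes one action at each information set independently, so the count is the product 2 × 3 × 2 = 12.
(For reference, Iris has 6 pure strategies, giving a 12×6 normal-form matrix.)

12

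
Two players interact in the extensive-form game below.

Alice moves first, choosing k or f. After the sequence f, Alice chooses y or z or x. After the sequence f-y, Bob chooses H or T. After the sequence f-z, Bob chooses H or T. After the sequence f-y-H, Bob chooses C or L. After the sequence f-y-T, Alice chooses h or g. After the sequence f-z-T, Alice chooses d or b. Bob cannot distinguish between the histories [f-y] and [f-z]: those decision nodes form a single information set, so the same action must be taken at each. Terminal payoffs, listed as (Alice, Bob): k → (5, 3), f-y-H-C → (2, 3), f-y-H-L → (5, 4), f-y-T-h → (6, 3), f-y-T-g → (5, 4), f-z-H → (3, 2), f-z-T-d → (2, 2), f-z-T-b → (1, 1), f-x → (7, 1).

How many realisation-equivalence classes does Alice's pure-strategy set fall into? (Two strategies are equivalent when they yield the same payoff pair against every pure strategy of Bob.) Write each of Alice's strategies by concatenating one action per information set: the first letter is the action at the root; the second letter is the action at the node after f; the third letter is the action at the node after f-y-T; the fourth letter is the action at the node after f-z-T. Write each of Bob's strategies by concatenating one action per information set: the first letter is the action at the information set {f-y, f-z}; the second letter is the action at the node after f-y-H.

Alice has 24 pure strategies: kyhd, kyhb, kygd, kygb, kzhd, kzhb, kzgd, kzgb, kxhd, kxhb, kxgd, kxgb, fyhd, fyhb, fygd, fygb, fzhd, fzhb, fzgd, fzgb, fxhd, fxhb, fxgd, fxgb. Columns: HC, HL, TC, TL.
{kyhd, kyhb, kygd, kygb, kzhd, kzhb, kzgd, kzgb, kxhd, kxhb, kxgd, kxgb} → row (5,3) (5,3) (5,3) (5,3)
{fyhd, fyhb} → row (2,3) (5,4) (6,3) (6,3)
{fygd, fygb} → row (2,3) (5,4) (5,4) (5,4)
{fzhd, fzgd} → row (3,2) (3,2) (2,2) (2,2)
{fzhb, fzgb} → row (3,2) (3,2) (1,1) (1,1)
{fxhd, fxhb, fxgd, fxgb} → row (7,1) (7,1) (7,1) (7,1)
That's 6 distinct rows out of 24 strategies.

6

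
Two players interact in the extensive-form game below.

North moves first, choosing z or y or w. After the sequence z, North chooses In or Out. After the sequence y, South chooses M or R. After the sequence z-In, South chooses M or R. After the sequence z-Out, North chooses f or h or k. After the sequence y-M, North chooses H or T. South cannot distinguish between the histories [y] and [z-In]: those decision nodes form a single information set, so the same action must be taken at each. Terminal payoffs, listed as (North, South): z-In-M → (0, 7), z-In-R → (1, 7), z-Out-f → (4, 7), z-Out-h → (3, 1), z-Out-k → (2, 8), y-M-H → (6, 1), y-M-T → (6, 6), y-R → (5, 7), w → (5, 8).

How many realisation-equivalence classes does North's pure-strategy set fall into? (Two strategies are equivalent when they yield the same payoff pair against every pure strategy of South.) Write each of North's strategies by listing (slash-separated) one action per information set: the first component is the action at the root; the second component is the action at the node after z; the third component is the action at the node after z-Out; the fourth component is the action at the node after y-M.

7

North has 36 pure strategies: z/In/f/H, z/In/f/T, z/In/h/H, z/In/h/T, z/In/k/H, z/In/k/T, z/Out/f/H, z/Out/f/T, z/Out/h/H, z/Out/h/T, z/Out/k/H, z/Out/k/T, y/In/f/H, y/In/f/T, y/In/h/H, y/In/h/T, y/In/k/H, y/In/k/T, y/Out/f/H, y/Out/f/T, y/Out/h/H, y/Out/h/T, y/Out/k/H, y/Out/k/T, w/In/f/H, w/In/f/T, w/In/h/H, w/In/h/T, w/In/k/H, w/In/k/T, w/Out/f/H, w/Out/f/T, w/Out/h/H, w/Out/h/T, w/Out/k/H, w/Out/k/T. Columns: M, R.
{z/In/f/H, z/In/f/T, z/In/h/H, z/In/h/T, z/In/k/H, z/In/k/T} → row (0,7) (1,7)
{z/Out/f/H, z/Out/f/T} → row (4,7) (4,7)
{z/Out/h/H, z/Out/h/T} → row (3,1) (3,1)
{z/Out/k/H, z/Out/k/T} → row (2,8) (2,8)
{y/In/f/H, y/In/h/H, y/In/k/H, y/Out/f/H, y/Out/h/H, y/Out/k/H} → row (6,1) (5,7)
{y/In/f/T, y/In/h/T, y/In/k/T, y/Out/f/T, y/Out/h/T, y/Out/k/T} → row (6,6) (5,7)
{w/In/f/H, w/In/f/T, w/In/h/H, w/In/h/T, w/In/k/H, w/In/k/T, w/Out/f/H, w/Out/f/T, w/Out/h/H, w/Out/h/T, w/Out/k/H, w/Out/k/T} → row (5,8) (5,8)
That's 7 distinct rows out of 36 strategies.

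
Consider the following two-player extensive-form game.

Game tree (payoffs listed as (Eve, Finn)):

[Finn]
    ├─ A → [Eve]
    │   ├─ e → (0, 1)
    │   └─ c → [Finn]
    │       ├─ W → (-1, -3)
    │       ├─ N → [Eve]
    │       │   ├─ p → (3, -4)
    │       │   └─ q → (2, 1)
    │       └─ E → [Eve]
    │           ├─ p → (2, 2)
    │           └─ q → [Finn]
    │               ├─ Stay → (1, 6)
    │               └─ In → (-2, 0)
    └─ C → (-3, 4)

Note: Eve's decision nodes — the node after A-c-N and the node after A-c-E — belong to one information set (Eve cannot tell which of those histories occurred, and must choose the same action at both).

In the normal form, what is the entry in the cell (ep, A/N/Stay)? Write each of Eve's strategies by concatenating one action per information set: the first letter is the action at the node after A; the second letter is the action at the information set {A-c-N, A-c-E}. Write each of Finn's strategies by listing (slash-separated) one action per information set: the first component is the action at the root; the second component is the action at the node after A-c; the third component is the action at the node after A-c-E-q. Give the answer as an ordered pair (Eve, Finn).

(0, 1)

Trace the play path from the root:
  Finn plays A
  Eve plays e at [A]
→ terminal payoff (0, 1).
(Eve's choice at the information set {A-c-N, A-c-E} is never reached on this path, so it doesn't affect the outcome.)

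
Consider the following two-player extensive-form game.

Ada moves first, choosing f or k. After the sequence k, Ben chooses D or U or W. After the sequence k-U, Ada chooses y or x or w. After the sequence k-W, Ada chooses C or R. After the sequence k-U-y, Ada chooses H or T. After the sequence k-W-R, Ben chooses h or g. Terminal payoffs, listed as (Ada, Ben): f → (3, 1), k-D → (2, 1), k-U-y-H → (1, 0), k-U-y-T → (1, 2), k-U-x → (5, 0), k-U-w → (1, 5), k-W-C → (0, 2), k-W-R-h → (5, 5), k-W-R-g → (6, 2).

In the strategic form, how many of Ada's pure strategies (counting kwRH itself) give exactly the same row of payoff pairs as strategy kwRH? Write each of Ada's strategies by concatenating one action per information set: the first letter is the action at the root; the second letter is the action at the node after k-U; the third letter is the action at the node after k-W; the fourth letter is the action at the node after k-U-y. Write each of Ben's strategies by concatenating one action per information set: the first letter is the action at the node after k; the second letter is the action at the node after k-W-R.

2

Row for kwRH (columns Dh, Dg, Uh, Ug, Wh, Wg): (2,1) (2,1) (1,5) (1,5) (5,5) (6,2).
Under kwRH, Ada's choice at the node after k-U-y can never be reached regardless of what Ben does, so varying those choices leaves every outcome unchanged.
Holding the reachable choices fixed and varying the unreachable one freely already gives 2 equivalent strategies.
No other strategy reproduces this row, so those 2 are the full class: kwRH, kwRT.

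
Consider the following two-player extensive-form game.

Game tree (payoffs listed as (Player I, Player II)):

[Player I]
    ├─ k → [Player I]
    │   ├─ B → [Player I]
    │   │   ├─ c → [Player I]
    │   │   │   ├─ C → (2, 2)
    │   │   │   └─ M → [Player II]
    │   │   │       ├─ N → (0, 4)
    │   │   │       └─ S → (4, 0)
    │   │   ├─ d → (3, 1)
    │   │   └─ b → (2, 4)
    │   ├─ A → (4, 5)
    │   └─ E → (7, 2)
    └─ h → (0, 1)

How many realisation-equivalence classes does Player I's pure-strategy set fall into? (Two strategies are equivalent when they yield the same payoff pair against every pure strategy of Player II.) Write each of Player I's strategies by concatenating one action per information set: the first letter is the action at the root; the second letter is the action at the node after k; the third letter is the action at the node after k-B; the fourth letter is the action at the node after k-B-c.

Player I has 36 pure strategies: kBcC, kBcM, kBdC, kBdM, kBbC, kBbM, kAcC, kAcM, kAdC, kAdM, kAbC, kAbM, kEcC, kEcM, kEdC, kEdM, kEbC, kEbM, hBcC, hBcM, hBdC, hBdM, hBbC, hBbM, hAcC, hAcM, hAdC, hAdM, hAbC, hAbM, hEcC, hEcM, hEdC, hEdM, hEbC, hEbM. Columns: N, S.
{kBcC} → row (2,2) (2,2)
{kBcM} → row (0,4) (4,0)
{kBdC, kBdM} → row (3,1) (3,1)
{kBbC, kBbM} → row (2,4) (2,4)
{kAcC, kAcM, kAdC, kAdM, kAbC, kAbM} → row (4,5) (4,5)
{kEcC, kEcM, kEdC, kEdM, kEbC, kEbM} → row (7,2) (7,2)
{hBcC, hBcM, hBdC, hBdM, hBbC, hBbM, hAcC, hAcM, hAdC, hAdM, hAbC, hAbM, hEcC, hEcM, hEdC, hEdM, hEbC, hEbM} → row (0,1) (0,1)
That's 7 distinct rows out of 36 strategies.

7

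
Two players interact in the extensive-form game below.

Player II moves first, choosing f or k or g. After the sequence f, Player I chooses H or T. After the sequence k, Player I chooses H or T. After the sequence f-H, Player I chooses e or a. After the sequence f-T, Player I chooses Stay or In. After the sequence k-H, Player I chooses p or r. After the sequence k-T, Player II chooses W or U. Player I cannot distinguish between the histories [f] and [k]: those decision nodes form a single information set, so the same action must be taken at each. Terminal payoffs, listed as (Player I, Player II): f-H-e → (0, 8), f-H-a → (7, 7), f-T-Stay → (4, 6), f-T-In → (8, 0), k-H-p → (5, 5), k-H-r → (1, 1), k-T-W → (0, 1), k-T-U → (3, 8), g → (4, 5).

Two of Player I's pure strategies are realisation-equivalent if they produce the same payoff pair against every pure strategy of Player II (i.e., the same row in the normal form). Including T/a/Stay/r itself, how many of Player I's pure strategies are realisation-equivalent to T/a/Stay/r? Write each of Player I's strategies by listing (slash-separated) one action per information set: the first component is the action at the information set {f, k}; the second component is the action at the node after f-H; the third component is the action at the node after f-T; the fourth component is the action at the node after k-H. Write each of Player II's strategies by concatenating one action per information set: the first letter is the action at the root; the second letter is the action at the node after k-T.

4

Row for T/a/Stay/r (columns fW, fU, kW, kU, gW, gU): (4,6) (4,6) (0,1) (3,8) (4,5) (4,5).
Under T/a/Stay/r, Player I's choice at the node after f-H and at the node after k-H can never be reached regardless of what Player II does, so varying those choices leaves every outcome unchanged.
Holding the reachable choices fixed and varying the unreachable ones freely already gives 2 × 2 = 4 equivalent strategies.
No other strategy reproduces this row, so those 4 are the full class: T/e/Stay/p, T/e/Stay/r, T/a/Stay/p, T/a/Stay/r.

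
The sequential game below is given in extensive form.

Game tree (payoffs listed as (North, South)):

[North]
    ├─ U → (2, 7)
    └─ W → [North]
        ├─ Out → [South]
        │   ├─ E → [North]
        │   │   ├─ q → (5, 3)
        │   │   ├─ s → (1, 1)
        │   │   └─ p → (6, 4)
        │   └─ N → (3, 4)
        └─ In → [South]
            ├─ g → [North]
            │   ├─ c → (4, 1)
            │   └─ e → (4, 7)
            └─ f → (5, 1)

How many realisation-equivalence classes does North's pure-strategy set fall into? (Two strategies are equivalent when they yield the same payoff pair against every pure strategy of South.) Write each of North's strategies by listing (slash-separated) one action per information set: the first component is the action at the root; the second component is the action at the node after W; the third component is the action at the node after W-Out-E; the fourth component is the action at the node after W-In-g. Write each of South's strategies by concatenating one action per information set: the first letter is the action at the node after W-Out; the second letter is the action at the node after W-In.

6

North has 24 pure strategies: U/Out/q/c, U/Out/q/e, U/Out/s/c, U/Out/s/e, U/Out/p/c, U/Out/p/e, U/In/q/c, U/In/q/e, U/In/s/c, U/In/s/e, U/In/p/c, U/In/p/e, W/Out/q/c, W/Out/q/e, W/Out/s/c, W/Out/s/e, W/Out/p/c, W/Out/p/e, W/In/q/c, W/In/q/e, W/In/s/c, W/In/s/e, W/In/p/c, W/In/p/e. Columns: Eg, Ef, Ng, Nf.
{U/Out/q/c, U/Out/q/e, U/Out/s/c, U/Out/s/e, U/Out/p/c, U/Out/p/e, U/In/q/c, U/In/q/e, U/In/s/c, U/In/s/e, U/In/p/c, U/In/p/e} → row (2,7) (2,7) (2,7) (2,7)
{W/Out/q/c, W/Out/q/e} → row (5,3) (5,3) (3,4) (3,4)
{W/Out/s/c, W/Out/s/e} → row (1,1) (1,1) (3,4) (3,4)
{W/Out/p/c, W/Out/p/e} → row (6,4) (6,4) (3,4) (3,4)
{W/In/q/c, W/In/s/c, W/In/p/c} → row (4,1) (5,1) (4,1) (5,1)
{W/In/q/e, W/In/s/e, W/In/p/e} → row (4,7) (5,1) (4,7) (5,1)
That's 6 distinct rows out of 24 strategies.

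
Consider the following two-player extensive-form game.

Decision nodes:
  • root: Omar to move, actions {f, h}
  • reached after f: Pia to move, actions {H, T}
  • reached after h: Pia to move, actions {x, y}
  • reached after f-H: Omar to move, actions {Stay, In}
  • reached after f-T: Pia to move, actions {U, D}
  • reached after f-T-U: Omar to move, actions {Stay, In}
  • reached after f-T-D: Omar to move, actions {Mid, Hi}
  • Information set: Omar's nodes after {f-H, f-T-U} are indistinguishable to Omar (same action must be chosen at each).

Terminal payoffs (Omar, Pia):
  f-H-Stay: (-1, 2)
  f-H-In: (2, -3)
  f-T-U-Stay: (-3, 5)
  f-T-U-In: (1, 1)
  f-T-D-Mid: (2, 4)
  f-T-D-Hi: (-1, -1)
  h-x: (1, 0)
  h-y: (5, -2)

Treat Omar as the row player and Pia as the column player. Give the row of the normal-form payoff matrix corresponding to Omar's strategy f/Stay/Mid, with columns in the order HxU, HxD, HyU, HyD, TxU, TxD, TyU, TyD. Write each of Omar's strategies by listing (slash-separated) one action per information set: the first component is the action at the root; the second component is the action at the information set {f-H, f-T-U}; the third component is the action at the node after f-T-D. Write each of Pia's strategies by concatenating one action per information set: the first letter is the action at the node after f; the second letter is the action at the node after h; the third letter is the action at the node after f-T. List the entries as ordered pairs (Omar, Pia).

vs HxU: Omar plays f → Pia plays H at [f] → Omar plays Stay at [f-H] → (-1, 2)
vs HxD: Omar plays f → Pia plays H at [f] → Omar plays Stay at [f-H] → (-1, 2)
vs HyU: Omar plays f → Pia plays H at [f] → Omar plays Stay at [f-H] → (-1, 2)
vs HyD: Omar plays f → Pia plays H at [f] → Omar plays Stay at [f-H] → (-1, 2)
vs TxU: Omar plays f → Pia plays T at [f] → Pia plays U at [f-T] → Omar plays Stay at [f-T-U] → (-3, 5)
vs TxD: Omar plays f → Pia plays T at [f] → Pia plays D at [f-T] → Omar plays Mid at [f-T-D] → (2, 4)
vs TyU: Omar plays f → Pia plays T at [f] → Pia plays U at [f-T] → Omar plays Stay at [f-T-U] → (-3, 5)
vs TyD: Omar plays f → Pia plays T at [f] → Pia plays D at [f-T] → Omar plays Mid at [f-T-D] → (2, 4)

(-1,2) (-1,2) (-1,2) (-1,2) (-3,5) (2,4) (-3,5) (2,4)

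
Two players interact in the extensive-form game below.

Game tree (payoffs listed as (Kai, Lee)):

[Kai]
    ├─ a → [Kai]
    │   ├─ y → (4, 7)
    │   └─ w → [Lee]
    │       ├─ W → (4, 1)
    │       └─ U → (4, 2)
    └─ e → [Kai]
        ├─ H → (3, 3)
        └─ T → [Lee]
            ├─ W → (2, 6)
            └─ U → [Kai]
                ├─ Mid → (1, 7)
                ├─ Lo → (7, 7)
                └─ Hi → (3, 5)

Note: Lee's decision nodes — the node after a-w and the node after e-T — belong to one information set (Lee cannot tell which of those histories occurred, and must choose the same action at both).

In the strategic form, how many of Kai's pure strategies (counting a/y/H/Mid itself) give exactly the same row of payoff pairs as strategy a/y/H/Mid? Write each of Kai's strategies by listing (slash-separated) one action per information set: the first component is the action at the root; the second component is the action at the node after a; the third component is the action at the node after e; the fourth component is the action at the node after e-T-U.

Row for a/y/H/Mid (columns W, U): (4,7) (4,7).
Under a/y/H/Mid, Kai's choice at the node after e and at the node after e-T-U can never be reached regardless of what Lee does, so varying those choices leaves every outcome unchanged.
Holding the reachable choices fixed and varying the unreachable ones freely already gives 2 × 3 = 6 equivalent strategies.
No other strategy reproduces this row, so those 6 are the full class: a/y/H/Mid, a/y/H/Lo, a/y/H/Hi, a/y/T/Mid, a/y/T/Lo, a/y/T/Hi.

6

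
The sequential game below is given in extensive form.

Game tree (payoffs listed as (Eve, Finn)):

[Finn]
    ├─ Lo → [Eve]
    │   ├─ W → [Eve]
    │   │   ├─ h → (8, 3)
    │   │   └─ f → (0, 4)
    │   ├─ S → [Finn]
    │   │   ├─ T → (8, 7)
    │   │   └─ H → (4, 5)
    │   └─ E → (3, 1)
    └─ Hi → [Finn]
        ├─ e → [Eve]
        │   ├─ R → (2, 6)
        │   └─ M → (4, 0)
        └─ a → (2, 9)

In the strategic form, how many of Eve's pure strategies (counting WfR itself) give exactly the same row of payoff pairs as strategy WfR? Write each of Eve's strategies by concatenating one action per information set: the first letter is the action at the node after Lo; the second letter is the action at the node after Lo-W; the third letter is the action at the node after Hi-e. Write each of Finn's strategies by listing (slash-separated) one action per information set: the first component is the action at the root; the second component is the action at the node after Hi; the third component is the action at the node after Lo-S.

1

Row for WfR (columns Lo/e/T, Lo/e/H, Lo/a/T, Lo/a/H, Hi/e/T, Hi/e/H, Hi/a/T, Hi/a/H): (0,4) (0,4) (0,4) (0,4) (2,6) (2,6) (2,9) (2,9).
Every one of Eve's information sets is on the play path for some reply by Finn when Eve follows WfR.
Changing the action at any of them therefore changes at least one column, so only WfR itself gives this row.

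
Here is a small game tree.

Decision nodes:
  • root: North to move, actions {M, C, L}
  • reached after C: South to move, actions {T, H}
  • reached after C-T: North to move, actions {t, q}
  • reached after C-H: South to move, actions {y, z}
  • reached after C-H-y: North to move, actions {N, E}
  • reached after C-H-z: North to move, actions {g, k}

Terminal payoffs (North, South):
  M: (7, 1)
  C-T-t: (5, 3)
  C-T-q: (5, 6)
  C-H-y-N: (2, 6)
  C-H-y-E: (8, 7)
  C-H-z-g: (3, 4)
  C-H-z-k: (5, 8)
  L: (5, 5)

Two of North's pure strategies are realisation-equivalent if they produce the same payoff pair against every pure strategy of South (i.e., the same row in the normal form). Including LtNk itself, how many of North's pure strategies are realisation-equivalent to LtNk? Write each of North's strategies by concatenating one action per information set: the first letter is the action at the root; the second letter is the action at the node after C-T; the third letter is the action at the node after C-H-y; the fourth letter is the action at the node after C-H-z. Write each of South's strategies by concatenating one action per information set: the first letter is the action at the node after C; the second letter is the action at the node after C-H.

Row for LtNk (columns Ty, Tz, Hy, Hz): (5,5) (5,5) (5,5) (5,5).
Under LtNk, North's choice at the node after C-T and at the node after C-H-y and at the node after C-H-z can never be reached regardless of what South does, so varying those choices leaves every outcome unchanged.
Holding the reachable choices fixed and varying the unreachable ones freely already gives 2 × 2 × 2 = 8 equivalent strategies.
No other strategy reproduces this row, so those 8 are the full class: LtNg, LtNk, LtEg, LtEk, LqNg, LqNk, LqEg, LqEk.

8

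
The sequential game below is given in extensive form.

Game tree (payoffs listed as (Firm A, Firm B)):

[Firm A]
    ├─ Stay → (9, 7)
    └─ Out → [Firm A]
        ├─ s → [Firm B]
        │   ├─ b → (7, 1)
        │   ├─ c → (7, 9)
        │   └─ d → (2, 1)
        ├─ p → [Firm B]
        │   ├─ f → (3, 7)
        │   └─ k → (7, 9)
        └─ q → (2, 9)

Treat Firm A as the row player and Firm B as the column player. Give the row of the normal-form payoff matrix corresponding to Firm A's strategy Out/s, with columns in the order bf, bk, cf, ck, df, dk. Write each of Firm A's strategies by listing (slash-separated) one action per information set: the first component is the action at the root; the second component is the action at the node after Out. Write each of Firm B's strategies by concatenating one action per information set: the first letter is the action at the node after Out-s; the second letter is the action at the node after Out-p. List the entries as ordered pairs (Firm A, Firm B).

vs bf: Firm A plays Out → Firm A plays s at [Out] → Firm B plays b at [Out-s] → (7, 1)
vs bk: Firm A plays Out → Firm A plays s at [Out] → Firm B plays b at [Out-s] → (7, 1)
vs cf: Firm A plays Out → Firm A plays s at [Out] → Firm B plays c at [Out-s] → (7, 9)
vs ck: Firm A plays Out → Firm A plays s at [Out] → Firm B plays c at [Out-s] → (7, 9)
vs df: Firm A plays Out → Firm A plays s at [Out] → Firm B plays d at [Out-s] → (2, 1)
vs dk: Firm A plays Out → Firm A plays s at [Out] → Firm B plays d at [Out-s] → (2, 1)

(7,1) (7,1) (7,9) (7,9) (2,1) (2,1)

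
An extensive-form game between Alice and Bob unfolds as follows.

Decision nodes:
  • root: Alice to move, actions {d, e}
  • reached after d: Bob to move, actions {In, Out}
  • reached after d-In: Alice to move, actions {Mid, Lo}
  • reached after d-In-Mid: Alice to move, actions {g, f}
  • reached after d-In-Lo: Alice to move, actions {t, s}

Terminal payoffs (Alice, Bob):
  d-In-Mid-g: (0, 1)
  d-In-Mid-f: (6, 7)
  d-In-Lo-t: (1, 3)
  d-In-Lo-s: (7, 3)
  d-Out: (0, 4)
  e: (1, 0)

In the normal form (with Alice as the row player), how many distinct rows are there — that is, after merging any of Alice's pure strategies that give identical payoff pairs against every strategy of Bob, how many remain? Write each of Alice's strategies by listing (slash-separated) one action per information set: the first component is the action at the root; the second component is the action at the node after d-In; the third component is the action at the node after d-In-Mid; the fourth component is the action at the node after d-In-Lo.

Alice has 16 pure strategies: d/Mid/g/t, d/Mid/g/s, d/Mid/f/t, d/Mid/f/s, d/Lo/g/t, d/Lo/g/s, d/Lo/f/t, d/Lo/f/s, e/Mid/g/t, e/Mid/g/s, e/Mid/f/t, e/Mid/f/s, e/Lo/g/t, e/Lo/g/s, e/Lo/f/t, e/Lo/f/s. Columns: In, Out.
{d/Mid/g/t, d/Mid/g/s} → row (0,1) (0,4)
{d/Mid/f/t, d/Mid/f/s} → row (6,7) (0,4)
{d/Lo/g/t, d/Lo/f/t} → row (1,3) (0,4)
{d/Lo/g/s, d/Lo/f/s} → row (7,3) (0,4)
{e/Mid/g/t, e/Mid/g/s, e/Mid/f/t, e/Mid/f/s, e/Lo/g/t, e/Lo/g/s, e/Lo/f/t, e/Lo/f/s} → row (1,0) (1,0)
That's 5 distinct rows out of 16 strategies.

5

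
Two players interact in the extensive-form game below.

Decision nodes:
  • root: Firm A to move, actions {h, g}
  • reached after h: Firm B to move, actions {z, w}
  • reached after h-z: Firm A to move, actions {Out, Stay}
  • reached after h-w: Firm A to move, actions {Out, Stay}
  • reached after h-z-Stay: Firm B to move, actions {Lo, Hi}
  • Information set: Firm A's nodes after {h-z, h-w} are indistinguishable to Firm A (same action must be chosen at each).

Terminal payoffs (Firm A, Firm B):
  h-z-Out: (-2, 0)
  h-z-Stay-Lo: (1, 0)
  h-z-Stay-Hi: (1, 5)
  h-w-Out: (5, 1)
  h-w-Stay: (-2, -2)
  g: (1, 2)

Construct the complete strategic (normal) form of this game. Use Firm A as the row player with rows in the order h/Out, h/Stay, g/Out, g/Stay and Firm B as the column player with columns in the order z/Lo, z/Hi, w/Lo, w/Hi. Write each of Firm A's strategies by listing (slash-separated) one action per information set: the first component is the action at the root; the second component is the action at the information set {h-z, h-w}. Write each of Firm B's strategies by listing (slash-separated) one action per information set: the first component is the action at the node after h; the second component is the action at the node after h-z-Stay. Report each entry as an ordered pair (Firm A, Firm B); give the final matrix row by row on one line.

           z/Lo     z/Hi     w/Lo     w/Hi
 h/Out   (-2,0)   (-2,0)    (5,1)    (5,1)
h/Stay    (1,0)    (1,5)  (-2,-2)  (-2,-2)
 g/Out    (1,2)    (1,2)    (1,2)    (1,2)
g/Stay    (1,2)    (1,2)    (1,2)    (1,2)

h/Out: (-2,0) (-2,0) (5,1) (5,1) | h/Stay: (1,0) (1,5) (-2,-2) (-2,-2) | g/Out: (1,2) (1,2) (1,2) (1,2) | g/Stay: (1,2) (1,2) (1,2) (1,2)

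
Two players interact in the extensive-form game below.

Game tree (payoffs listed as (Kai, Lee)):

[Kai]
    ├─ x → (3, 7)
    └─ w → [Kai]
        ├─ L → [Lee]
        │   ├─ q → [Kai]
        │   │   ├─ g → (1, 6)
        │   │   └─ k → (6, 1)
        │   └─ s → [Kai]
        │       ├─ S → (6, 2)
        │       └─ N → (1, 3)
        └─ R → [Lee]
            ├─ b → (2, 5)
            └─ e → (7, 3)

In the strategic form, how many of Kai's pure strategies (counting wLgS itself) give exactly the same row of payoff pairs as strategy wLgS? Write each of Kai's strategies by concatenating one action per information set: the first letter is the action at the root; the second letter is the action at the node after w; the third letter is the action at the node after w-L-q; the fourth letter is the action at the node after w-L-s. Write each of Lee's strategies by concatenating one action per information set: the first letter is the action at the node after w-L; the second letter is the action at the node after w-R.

Row for wLgS (columns qb, qe, sb, se): (1,6) (1,6) (6,2) (6,2).
Every one of Kai's information sets is on the play path for some reply by Lee when Kai follows wLgS.
Changing the action at any of them therefore changes at least one column, so only wLgS itself gives this row.

1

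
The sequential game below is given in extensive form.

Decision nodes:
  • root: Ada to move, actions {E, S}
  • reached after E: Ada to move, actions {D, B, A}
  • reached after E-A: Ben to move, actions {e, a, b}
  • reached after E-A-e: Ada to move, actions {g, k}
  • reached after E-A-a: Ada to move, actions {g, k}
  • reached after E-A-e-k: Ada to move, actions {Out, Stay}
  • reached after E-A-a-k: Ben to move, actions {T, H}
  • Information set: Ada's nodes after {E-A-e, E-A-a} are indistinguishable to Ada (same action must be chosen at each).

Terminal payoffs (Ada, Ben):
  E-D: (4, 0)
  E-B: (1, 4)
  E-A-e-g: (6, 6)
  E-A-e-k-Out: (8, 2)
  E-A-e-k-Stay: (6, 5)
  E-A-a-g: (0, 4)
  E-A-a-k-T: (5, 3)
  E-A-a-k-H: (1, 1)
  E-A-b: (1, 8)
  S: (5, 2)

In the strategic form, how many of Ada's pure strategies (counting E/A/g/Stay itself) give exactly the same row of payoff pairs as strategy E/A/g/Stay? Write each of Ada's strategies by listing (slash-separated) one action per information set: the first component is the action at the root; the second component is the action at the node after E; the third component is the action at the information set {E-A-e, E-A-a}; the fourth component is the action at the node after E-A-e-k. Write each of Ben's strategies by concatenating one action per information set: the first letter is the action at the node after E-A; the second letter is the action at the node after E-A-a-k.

2

Row for E/A/g/Stay (columns eT, eH, aT, aH, bT, bH): (6,6) (6,6) (0,4) (0,4) (1,8) (1,8).
Under E/A/g/Stay, Ada's choice at the node after E-A-e-k can never be reached regardless of what Ben does, so varying those choices leaves every outcome unchanged.
Holding the reachable choices fixed and varying the unreachable one freely already gives 2 equivalent strategies.
No other strategy reproduces this row, so those 2 are the full class: E/A/g/Out, E/A/g/Stay.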